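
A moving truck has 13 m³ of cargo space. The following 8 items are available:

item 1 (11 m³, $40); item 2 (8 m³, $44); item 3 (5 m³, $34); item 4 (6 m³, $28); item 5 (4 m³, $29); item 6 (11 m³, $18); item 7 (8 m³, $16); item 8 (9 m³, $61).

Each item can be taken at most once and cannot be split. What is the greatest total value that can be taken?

$90

Check high-value combinations within 13 m³:
- item 5+item 8: volume 4+9=13, value 29+61=90
- item 2+item 3: volume 8+5=13, value 44+34=78
- item 2+item 5: volume 8+4=12, value 44+29=73
- item 3+item 5: volume 5+4=9, value 34+29=63
- item 3+item 4: volume 5+6=11, value 34+28=62
Best: $90.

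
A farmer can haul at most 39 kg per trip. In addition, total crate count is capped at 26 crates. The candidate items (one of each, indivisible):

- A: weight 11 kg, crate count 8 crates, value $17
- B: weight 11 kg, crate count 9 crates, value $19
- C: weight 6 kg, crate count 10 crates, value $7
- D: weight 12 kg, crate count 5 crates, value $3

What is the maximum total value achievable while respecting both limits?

$39

Feasible sets respecting both limits:
- A+B+D: weight 34, crate count 22, value 39
- A+B: weight 22, crate count 17, value 36
- B+C+D: weight 29, crate count 24, value 29
Best: $39.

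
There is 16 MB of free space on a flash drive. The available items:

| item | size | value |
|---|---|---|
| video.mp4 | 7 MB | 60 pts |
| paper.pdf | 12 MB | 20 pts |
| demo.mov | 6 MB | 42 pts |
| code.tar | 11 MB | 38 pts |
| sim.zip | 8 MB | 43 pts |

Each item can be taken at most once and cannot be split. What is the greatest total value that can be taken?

This is a 0/1 knapsack; check combinations near the capacity.
- video.mp4+sim.zip: size 7+8=15, value 60+43=103
- video.mp4+demo.mov: size 7+6=13, value 60+42=102
- demo.mov+sim.zip: size 6+8=14, value 42+43=85
- video.mp4: size 7, value 60
Best: 103 pts.

103 pts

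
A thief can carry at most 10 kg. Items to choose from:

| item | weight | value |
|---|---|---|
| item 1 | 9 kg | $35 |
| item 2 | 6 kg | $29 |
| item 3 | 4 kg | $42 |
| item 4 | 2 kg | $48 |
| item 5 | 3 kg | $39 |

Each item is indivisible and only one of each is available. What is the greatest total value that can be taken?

Check high-value combinations within 10 kg:
- item 3+item 4+item 5: weight 4+2+3=9, value 42+48+39=129
- item 3+item 4: weight 4+2=6, value 42+48=90
- item 4+item 5: weight 2+3=5, value 48+39=87
- item 3+item 5: weight 4+3=7, value 42+39=81
Best: $129.

$129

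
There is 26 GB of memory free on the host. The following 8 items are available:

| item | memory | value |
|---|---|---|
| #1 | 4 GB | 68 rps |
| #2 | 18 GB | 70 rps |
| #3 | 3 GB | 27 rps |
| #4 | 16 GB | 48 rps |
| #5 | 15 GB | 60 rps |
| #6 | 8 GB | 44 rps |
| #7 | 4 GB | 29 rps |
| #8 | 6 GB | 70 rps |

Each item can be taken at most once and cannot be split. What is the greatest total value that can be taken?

238 rps

Check high-value combinations within 26 GB:
- #1+#3+#6+#7+#8: memory 4+3+8+4+6=25, value 68+27+44+29+70=238
- #1+#6+#7+#8: memory 4+8+4+6=22, value 68+44+29+70=211
- #1+#3+#6+#8: memory 4+3+8+6=21, value 68+27+44+70=209
- #1+#5+#8: memory 4+15+6=25, value 68+60+70=198
- #1+#3+#7+#8: memory 4+3+4+6=17, value 68+27+29+70=194
Best: 238 rps.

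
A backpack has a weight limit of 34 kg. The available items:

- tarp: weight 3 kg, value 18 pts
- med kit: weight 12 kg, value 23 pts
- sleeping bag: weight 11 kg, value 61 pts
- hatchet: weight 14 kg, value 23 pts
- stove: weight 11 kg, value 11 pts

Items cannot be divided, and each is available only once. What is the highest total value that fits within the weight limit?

Check high-value combinations within 34 kg:
- tarp+med kit+sleeping bag: weight 3+12+11=26, value 18+23+61=102
- tarp+sleeping bag+hatchet: weight 3+11+14=28, value 18+61+23=102
- med kit+sleeping bag+stove: weight 12+11+11=34, value 23+61+11=95
- tarp+sleeping bag+stove: weight 3+11+11=25, value 18+61+11=90
Best: 102 pts.

102 pts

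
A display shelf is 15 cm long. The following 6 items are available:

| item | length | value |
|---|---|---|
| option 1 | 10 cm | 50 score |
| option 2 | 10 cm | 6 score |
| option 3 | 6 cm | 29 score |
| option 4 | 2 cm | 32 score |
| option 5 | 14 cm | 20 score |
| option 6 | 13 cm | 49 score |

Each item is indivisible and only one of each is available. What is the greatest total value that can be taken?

This is a 0/1 knapsack; check combinations near the capacity.
- option 1+option 4: length 10+2=12, value 50+32=82
- option 4+option 6: length 2+13=15, value 32+49=81
- option 3+option 4: length 6+2=8, value 29+32=61
- option 1: length 10, value 50
Best: 82 score.

82 score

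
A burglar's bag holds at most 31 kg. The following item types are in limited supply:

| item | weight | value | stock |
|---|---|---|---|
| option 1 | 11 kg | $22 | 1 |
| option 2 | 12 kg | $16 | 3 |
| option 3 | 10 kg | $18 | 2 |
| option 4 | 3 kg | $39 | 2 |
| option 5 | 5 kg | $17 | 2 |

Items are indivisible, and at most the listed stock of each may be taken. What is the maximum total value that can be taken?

$134

Best selections within weight 31 and stock limits:
- 1×option 1 + 2×option 4 + 2×option 5: weight 27, value 134
- 2×option 3 + 2×option 4 + 1×option 5: weight 31, value 131
- 1×option 3 + 2×option 4 + 2×option 5: weight 26, value 130
- 1×option 2 + 2×option 4 + 2×option 5: weight 28, value 128
Best: $134.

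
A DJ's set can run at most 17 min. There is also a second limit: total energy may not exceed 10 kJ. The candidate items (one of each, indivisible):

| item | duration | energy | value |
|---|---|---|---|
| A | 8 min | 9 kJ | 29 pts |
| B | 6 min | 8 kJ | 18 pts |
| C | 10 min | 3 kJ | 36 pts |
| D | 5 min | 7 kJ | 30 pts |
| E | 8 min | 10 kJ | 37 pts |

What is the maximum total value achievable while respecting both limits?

Feasible sets respecting both limits:
- C+D: duration 15, energy 10, value 66
- E: duration 8, energy 10, value 37
- C: duration 10, energy 3, value 36
- D: duration 5, energy 7, value 30
Best: 66 pts.

66 pts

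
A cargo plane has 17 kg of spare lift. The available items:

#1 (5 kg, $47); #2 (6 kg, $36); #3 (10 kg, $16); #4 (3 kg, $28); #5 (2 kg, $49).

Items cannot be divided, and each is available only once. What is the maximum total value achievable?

This is a 0/1 knapsack; check combinations near the capacity.
- #1+#2+#4+#5: weight 5+6+3+2=16, value 47+36+28+49=160
- #1+#2+#5: weight 5+6+2=13, value 47+36+49=132
- #1+#4+#5: weight 5+3+2=10, value 47+28+49=124
- #2+#4+#5: weight 6+3+2=11, value 36+28+49=113
- #1+#3+#5: weight 5+10+2=17, value 47+16+49=112
Best: $160.

$160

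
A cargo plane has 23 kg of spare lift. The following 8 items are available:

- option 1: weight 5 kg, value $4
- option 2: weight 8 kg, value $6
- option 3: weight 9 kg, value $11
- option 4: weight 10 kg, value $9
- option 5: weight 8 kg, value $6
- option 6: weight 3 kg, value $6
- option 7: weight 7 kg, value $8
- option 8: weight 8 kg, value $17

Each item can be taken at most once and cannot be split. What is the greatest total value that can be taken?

$35

Check high-value combinations within 23 kg:
- option 1+option 6+option 7+option 8: weight 5+3+7+8=23, value 4+6+8+17=35
- option 3+option 6+option 8: weight 9+3+8=20, value 11+6+17=34
- option 4+option 6+option 8: weight 10+3+8=21, value 9+6+17=32
Best: $35.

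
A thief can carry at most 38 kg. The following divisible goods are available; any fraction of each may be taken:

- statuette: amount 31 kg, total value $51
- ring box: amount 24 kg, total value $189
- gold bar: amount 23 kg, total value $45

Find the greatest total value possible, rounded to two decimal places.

Take in order of value per unit:
- ring box (189/24 per unit): all 24 → value 189, running total 189.00
- gold bar (45/23 per unit): 14 of 23 → value 14×45/23 = 27.3913, running total 216.39
Total 216.39.

216.39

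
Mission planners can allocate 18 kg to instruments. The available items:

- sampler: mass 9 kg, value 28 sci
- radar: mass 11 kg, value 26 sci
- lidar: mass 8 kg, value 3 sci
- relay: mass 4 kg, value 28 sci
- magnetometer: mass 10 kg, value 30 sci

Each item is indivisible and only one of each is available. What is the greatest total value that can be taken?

58 sci

Check high-value combinations within 18 kg:
- relay+magnetometer: mass 4+10=14, value 28+30=58
- sampler+relay: mass 9+4=13, value 28+28=56
- radar+relay: mass 11+4=15, value 26+28=54
Best: 58 sci.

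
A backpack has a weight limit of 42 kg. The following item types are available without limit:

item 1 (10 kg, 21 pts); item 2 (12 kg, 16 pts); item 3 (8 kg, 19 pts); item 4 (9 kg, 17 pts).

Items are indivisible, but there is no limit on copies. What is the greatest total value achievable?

97 pts

Best value-per-unit is item 3 at 19/8; filling with it alone gives 5×19 = 95.
Optimal mix: 1×item 1 + 4×item 3 → weight 42, value 97.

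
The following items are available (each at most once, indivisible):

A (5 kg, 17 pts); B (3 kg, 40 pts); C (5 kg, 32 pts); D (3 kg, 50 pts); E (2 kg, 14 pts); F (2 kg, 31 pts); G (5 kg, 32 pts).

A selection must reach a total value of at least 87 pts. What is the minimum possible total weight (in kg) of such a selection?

Subsets with value ≥ 87, sorted by total weight:
- B+D: weight 6, value 90
- D+E+F: weight 7, value 95
- B+D+F: weight 8, value 121
Minimum weight: 6 kg.

6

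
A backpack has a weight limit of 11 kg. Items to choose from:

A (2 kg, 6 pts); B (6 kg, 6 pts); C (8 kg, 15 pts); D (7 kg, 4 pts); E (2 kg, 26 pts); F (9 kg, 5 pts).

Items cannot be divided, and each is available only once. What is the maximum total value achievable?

41 pts

Check high-value combinations within 11 kg:
- C+E: weight 8+2=10, value 15+26=41
- A+B+E: weight 2+6+2=10, value 6+6+26=38
- A+D+E: weight 2+7+2=11, value 6+4+26=36
Best: 41 pts.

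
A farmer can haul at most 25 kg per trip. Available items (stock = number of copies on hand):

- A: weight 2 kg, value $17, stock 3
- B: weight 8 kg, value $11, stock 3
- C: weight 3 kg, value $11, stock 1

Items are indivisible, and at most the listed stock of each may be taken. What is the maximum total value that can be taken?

$84

Best selections within weight 25 and stock limits:
- 3×A + 2×B + 1×C: weight 25, value 84
- 3×A + 1×B + 1×C: weight 17, value 73
- 3×A + 2×B: weight 22, value 73
Best: $84.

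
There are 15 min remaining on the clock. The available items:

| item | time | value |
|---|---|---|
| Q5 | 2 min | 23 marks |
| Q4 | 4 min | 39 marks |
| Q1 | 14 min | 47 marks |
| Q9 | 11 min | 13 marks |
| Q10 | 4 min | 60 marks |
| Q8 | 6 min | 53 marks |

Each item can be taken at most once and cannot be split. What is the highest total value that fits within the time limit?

152 marks

Check high-value combinations within 15 min:
- Q4+Q10+Q8: time 4+4+6=14, value 39+60+53=152
- Q5+Q10+Q8: time 2+4+6=12, value 23+60+53=136
- Q5+Q4+Q10: time 2+4+4=10, value 23+39+60=122
- Q5+Q4+Q8: time 2+4+6=12, value 23+39+53=115
- Q10+Q8: time 4+6=10, value 60+53=113
Best: 152 marks.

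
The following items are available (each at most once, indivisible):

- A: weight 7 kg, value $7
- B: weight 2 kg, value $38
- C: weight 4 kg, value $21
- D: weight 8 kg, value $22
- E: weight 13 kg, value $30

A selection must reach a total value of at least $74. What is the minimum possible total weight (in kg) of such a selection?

Subsets with value ≥ 74, sorted by total weight:
- B+C+D: weight 14, value 81
- B+C+E: weight 19, value 89
- A+B+C+D: weight 21, value 88
Minimum weight: 14 kg.

14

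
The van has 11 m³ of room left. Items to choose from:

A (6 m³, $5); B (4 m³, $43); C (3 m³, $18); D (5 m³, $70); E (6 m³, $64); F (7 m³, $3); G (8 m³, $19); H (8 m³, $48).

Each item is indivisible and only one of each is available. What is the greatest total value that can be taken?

$134

Check high-value combinations within 11 m³:
- D+E: volume 5+6=11, value 70+64=134
- B+D: volume 4+5=9, value 43+70=113
- B+E: volume 4+6=10, value 43+64=107
- C+D: volume 3+5=8, value 18+70=88
Best: $134.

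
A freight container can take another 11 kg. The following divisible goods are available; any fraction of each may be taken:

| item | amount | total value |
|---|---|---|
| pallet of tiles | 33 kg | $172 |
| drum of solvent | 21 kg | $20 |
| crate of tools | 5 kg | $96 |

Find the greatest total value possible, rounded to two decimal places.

127.27

Take in order of value per unit:
- crate of tools (96/5 per unit): all 5 → value 96, running total 96.00
- pallet of tiles (172/33 per unit): 6 of 33 → value 6×172/33 = 31.2727, running total 127.27
Total 127.27.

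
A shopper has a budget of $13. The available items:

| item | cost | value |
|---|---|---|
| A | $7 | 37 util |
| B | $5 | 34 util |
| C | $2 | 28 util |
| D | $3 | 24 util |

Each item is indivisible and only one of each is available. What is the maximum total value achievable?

89 util

This is a 0/1 knapsack; check combinations near the capacity.
- A+C+D: cost 7+2+3=12, value 37+28+24=89
- B+C+D: cost 5+2+3=10, value 34+28+24=86
- A+B: cost 7+5=12, value 37+34=71
- A+C: cost 7+2=9, value 37+28=65
Best: 89 util.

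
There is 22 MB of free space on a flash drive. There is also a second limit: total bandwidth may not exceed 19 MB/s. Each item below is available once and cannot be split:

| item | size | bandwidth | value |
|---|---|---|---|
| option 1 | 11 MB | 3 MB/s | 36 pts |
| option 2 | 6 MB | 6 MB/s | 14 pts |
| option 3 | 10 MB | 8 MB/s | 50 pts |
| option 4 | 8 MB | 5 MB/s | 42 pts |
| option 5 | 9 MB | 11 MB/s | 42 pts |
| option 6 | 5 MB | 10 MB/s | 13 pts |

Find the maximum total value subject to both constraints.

Feasible sets respecting both limits:
- option 3+option 4: size 18, bandwidth 13, value 92
- option 3+option 5: size 19, bandwidth 19, value 92
- option 1+option 3: size 21, bandwidth 11, value 86
Best: 92 pts.

92 pts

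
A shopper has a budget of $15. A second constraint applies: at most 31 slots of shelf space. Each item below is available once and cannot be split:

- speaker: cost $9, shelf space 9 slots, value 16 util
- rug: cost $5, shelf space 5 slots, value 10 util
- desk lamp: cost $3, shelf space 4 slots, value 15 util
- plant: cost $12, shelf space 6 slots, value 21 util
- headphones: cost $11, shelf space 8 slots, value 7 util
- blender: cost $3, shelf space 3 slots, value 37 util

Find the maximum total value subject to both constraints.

68 util

Feasible sets respecting both limits:
- speaker+desk lamp+blender: cost 15, shelf space 16, value 68
- rug+desk lamp+blender: cost 11, shelf space 12, value 62
- plant+blender: cost 15, shelf space 9, value 58
Best: 68 util.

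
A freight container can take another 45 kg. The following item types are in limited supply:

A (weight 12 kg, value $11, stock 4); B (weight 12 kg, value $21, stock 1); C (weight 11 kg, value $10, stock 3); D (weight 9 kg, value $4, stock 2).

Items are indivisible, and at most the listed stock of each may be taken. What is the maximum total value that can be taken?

$51

Top feasible selections:
- 1×B + 3×C: weight 45, value 51
- 2×A + 1×B + 1×D: weight 45, value 47
- 1×A + 1×B + 1×C + 1×D: weight 44, value 46
Best: $51.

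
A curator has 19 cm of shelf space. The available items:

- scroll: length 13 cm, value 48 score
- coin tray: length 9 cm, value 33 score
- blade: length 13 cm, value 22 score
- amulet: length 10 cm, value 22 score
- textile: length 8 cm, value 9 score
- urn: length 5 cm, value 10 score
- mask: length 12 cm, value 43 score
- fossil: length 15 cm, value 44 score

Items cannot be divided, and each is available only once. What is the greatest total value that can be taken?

58 score

Check high-value combinations within 19 cm:
- scroll+urn: length 13+5=18, value 48+10=58
- coin tray+amulet: length 9+10=19, value 33+22=55
- urn+mask: length 5+12=17, value 10+43=53
- scroll: length 13, value 48
Best: 58 score.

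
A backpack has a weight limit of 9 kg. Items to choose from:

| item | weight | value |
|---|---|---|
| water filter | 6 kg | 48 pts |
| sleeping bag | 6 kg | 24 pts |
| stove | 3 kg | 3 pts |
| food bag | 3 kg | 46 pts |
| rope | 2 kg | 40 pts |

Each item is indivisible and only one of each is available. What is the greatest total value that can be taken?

94 pts

Check high-value combinations within 9 kg:
- water filter+food bag: weight 6+3=9, value 48+46=94
- stove+food bag+rope: weight 3+3+2=8, value 3+46+40=89
- water filter+rope: weight 6+2=8, value 48+40=88
- food bag+rope: weight 3+2=5, value 46+40=86
- sleeping bag+food bag: weight 6+3=9, value 24+46=70
Best: 94 pts.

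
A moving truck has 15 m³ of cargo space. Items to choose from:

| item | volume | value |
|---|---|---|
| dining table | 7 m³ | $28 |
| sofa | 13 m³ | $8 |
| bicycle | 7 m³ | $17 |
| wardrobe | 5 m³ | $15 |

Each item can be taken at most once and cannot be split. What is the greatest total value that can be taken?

$45

Check high-value combinations within 15 m³:
- dining table+bicycle: volume 7+7=14, value 28+17=45
- dining table+wardrobe: volume 7+5=12, value 28+15=43
- bicycle+wardrobe: volume 7+5=12, value 17+15=32
- dining table: volume 7, value 28
- bicycle: volume 7, value 17
Best: $45.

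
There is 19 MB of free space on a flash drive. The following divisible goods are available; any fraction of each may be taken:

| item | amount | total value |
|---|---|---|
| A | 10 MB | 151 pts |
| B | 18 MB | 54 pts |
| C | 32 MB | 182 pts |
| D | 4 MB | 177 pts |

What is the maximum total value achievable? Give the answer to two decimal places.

356.44

Take in order of value per unit:
- D (177/4 per unit): all 4 → value 177, running total 177.00
- A (151/10 per unit): all 10 → value 151, running total 328.00
- C (182/32 per unit): 5 of 32 → value 5×182/32 = 28.4375, running total 356.44
Total 356.44.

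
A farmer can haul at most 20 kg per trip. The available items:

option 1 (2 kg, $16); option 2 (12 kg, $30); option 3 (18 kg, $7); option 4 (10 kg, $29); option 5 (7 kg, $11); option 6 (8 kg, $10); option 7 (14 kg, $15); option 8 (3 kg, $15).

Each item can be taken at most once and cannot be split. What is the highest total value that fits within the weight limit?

$61

This is a 0/1 knapsack; check combinations near the capacity.
- option 1+option 2+option 8: weight 2+12+3=17, value 16+30+15=61
- option 1+option 4+option 8: weight 2+10+3=15, value 16+29+15=60
- option 1+option 4+option 5: weight 2+10+7=19, value 16+29+11=56
- option 1+option 4+option 6: weight 2+10+8=20, value 16+29+10=55
- option 4+option 5+option 8: weight 10+7+3=20, value 29+11+15=55
Best: $61.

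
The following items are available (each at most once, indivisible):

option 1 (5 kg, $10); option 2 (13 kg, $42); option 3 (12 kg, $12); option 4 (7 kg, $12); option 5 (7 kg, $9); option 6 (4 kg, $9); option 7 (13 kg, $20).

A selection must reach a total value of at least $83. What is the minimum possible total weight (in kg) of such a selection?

37

Subsets with value ≥ 83, sorted by total weight:
- option 2+option 4+option 6+option 7: weight 37, value 83
- option 1+option 2+option 4+option 7: weight 38, value 84
Minimum weight: 37 kg.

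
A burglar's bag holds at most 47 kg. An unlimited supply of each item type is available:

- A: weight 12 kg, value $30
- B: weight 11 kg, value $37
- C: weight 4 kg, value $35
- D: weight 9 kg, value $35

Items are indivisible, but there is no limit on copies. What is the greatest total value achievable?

Best value-per-unit is C at 35/4, and filling with it alone uses weight 11×4=44. No mix of the others beats 11×35 = 385.

$385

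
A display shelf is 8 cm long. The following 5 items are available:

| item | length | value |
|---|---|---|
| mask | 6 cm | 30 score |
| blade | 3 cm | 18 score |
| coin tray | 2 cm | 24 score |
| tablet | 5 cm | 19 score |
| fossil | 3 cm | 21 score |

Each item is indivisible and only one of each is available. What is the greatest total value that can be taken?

Check high-value combinations within 8 cm:
- blade+coin tray+fossil: length 3+2+3=8, value 18+24+21=63
- mask+coin tray: length 6+2=8, value 30+24=54
- coin tray+fossil: length 2+3=5, value 24+21=45
- coin tray+tablet: length 2+5=7, value 24+19=43
- blade+coin tray: length 3+2=5, value 18+24=42
Best: 63 score.

63 score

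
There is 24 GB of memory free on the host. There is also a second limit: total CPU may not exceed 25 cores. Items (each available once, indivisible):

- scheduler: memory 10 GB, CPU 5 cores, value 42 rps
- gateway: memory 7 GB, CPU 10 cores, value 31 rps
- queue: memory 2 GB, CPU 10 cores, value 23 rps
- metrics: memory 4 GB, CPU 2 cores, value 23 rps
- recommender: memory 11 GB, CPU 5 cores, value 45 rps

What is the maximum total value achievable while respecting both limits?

Feasible sets respecting both limits:
- scheduler+queue+recommender: memory 23, CPU 20, value 110
- gateway+queue+recommender: memory 20, CPU 25, value 99
- gateway+metrics+recommender: memory 22, CPU 17, value 99
- scheduler+gateway+queue: memory 19, CPU 25, value 96
Best: 110 rps.

110 rps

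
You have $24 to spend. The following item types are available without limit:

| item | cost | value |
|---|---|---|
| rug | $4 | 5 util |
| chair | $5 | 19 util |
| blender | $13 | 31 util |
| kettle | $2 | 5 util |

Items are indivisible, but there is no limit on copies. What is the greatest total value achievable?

Best value-per-unit is chair at 19/5; filling with it alone gives 4×19 = 76.
Optimal mix: 4×chair + 2×kettle → cost 24, value 86.

86 util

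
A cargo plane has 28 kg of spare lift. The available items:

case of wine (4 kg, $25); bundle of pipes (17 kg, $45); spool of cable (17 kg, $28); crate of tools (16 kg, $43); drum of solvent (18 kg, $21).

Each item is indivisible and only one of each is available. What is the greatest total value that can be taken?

This is a 0/1 knapsack; check combinations near the capacity.
- case of wine+bundle of pipes: weight 4+17=21, value 25+45=70
- case of wine+crate of tools: weight 4+16=20, value 25+43=68
- case of wine+spool of cable: weight 4+17=21, value 25+28=53
Best: $70.

$70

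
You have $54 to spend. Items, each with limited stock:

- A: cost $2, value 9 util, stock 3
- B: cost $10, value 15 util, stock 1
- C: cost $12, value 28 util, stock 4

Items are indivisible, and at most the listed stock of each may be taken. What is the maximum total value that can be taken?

139 util

Top feasible selections:
- 3×A + 4×C: cost 54, value 139
- 2×A + 4×C: cost 52, value 130
- 3×A + 1×B + 3×C: cost 52, value 126
- 1×A + 4×C: cost 50, value 121
Best: 139 util.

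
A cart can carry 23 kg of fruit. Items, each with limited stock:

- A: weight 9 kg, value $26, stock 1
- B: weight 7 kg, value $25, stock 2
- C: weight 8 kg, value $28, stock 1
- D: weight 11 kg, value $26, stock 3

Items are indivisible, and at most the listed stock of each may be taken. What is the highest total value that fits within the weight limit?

$78

Best selections within weight 23 and stock limits:
- 2×B + 1×C: weight 22, value 78
- 1×A + 2×B: weight 23, value 76
Best: $78.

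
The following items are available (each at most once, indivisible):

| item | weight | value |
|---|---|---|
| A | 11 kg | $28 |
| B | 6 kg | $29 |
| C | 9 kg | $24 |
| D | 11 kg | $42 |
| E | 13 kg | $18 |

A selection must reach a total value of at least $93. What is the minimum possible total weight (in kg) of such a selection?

Subsets with value ≥ 93, sorted by total weight:
- B+C+D: weight 26, value 95
- A+B+D: weight 28, value 99
- A+C+D: weight 31, value 94
Minimum weight: 26 kg.

26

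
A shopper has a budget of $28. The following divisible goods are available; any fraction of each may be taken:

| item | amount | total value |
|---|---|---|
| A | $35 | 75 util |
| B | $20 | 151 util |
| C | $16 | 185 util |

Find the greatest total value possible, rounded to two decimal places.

Take in order of value per unit:
- C (185/16 per unit): all 16 → value 185, running total 185.00
- B (151/20 per unit): 12 of 20 → value 12×151/20 = 90.6000, running total 275.60
Total 275.60.

275.60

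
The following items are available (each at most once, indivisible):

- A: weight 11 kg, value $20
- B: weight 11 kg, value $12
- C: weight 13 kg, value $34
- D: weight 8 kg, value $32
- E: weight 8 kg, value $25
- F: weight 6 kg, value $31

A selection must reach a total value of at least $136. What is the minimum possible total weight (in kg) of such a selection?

Subsets with value ≥ 136, sorted by total weight:
- A+C+D+E+F: weight 46, value 142
- A+B+C+D+E+F: weight 57, value 154
Minimum weight: 46 kg.

46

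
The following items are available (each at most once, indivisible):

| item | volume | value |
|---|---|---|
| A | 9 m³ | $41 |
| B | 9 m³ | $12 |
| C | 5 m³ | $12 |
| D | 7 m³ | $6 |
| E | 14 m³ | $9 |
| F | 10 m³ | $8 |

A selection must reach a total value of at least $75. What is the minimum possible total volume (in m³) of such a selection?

40

Subsets with value ≥ 75, sorted by total volume:
- A+B+C+D+F: volume 40, value 79
- A+B+C+D+E: volume 44, value 80
- A+C+D+E+F: volume 45, value 76
Minimum volume: 40 m³.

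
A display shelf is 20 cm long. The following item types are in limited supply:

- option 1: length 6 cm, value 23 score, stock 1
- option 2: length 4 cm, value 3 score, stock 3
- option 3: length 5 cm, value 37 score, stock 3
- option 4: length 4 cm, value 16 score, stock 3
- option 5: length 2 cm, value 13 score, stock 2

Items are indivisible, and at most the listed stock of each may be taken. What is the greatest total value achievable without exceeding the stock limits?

137 score

Top feasible selections:
- 3×option 3 + 2×option 5: length 19, value 137
- 3×option 3 + 1×option 4: length 19, value 127
- 3×option 3 + 1×option 5: length 17, value 124
- 1×option 1 + 2×option 3 + 2×option 5: length 20, value 123
Best: 137 score.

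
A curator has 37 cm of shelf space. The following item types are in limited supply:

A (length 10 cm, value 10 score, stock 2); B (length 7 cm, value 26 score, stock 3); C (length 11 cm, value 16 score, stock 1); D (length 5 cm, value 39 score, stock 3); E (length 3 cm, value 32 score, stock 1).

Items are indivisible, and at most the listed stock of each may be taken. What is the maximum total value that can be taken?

Best selections within length 37 and stock limits:
- 2×B + 3×D + 1×E: length 32, value 201
- 3×B + 3×D: length 36, value 195
- 1×B + 1×C + 3×D + 1×E: length 36, value 191
- 3×B + 2×D + 1×E: length 34, value 188
Best: 201 score.

201 score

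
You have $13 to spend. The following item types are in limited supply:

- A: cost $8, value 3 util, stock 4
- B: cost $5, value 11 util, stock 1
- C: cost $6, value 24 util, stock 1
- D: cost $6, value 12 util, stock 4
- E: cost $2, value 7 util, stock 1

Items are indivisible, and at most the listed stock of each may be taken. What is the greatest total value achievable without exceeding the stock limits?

Top feasible selections:
- 1×B + 1×C + 1×E: cost 13, value 42
- 1×C + 1×D: cost 12, value 36
Best: 42 util.

42 util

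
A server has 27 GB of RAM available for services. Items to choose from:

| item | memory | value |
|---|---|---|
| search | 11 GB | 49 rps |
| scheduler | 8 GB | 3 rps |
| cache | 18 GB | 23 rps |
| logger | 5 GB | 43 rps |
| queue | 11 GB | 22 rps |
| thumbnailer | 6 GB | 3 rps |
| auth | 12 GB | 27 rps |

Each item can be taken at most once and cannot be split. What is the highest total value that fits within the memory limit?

114 rps

Check high-value combinations within 27 GB:
- search+logger+queue: memory 11+5+11=27, value 49+43+22=114
- search+logger+thumbnailer: memory 11+5+6=22, value 49+43+3=95
- search+scheduler+logger: memory 11+8+5=24, value 49+3+43=95
Best: 114 rps.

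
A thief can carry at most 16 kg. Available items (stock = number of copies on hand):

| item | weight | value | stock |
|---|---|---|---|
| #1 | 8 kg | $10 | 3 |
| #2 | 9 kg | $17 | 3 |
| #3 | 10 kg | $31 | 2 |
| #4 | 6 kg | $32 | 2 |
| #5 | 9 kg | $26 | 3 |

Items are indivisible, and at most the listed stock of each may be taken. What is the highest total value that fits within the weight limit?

Best selections within weight 16 and stock limits:
- 2×#4: weight 12, value 64
- 1×#3 + 1×#4: weight 16, value 63
- 1×#4 + 1×#5: weight 15, value 58
- 1×#2 + 1×#4: weight 15, value 49
Best: $64.

$64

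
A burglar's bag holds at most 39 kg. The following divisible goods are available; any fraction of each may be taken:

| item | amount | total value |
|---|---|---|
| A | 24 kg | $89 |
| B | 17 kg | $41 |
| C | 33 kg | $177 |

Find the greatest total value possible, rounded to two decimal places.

Take in order of value per unit:
- C (177/33 per unit): all 33 → value 177, running total 177.00
- A (89/24 per unit): 6 of 24 → value 6×89/24 = 22.2500, running total 199.25
Total 199.25.

199.25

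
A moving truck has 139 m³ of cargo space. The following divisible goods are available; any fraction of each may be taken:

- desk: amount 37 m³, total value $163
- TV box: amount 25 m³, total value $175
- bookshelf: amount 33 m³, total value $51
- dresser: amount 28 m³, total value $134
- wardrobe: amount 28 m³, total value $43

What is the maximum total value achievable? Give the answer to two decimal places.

Take in order of value per unit:
- TV box (175/25 per unit): all 25 → value 175, running total 175.00
- dresser (134/28 per unit): all 28 → value 134, running total 309.00
- desk (163/37 per unit): all 37 → value 163, running total 472.00
- bookshelf (51/33 per unit): all 33 → value 51, running total 523.00
- wardrobe (43/28 per unit): 16 of 28 → value 16×43/28 = 24.5714, running total 547.57
Total 547.57.

547.57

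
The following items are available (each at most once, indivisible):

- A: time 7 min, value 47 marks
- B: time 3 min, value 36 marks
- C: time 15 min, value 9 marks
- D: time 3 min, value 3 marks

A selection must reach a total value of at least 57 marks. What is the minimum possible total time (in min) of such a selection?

Subsets with value ≥ 57, sorted by total time:
- A+B: time 10, value 83
- A+B+D: time 13, value 86
Minimum time: 10 min.

10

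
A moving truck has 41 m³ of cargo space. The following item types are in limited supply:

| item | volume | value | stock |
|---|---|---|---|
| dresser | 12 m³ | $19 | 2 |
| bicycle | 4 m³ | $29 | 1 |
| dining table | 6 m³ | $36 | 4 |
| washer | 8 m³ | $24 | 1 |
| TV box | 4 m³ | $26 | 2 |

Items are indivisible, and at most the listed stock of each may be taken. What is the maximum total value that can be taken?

Best selections within volume 41 and stock limits:
- 1×bicycle + 4×dining table + 2×TV box: volume 36, value 225
- 1×bicycle + 4×dining table + 1×washer + 1×TV box: volume 40, value 223
- 4×dining table + 1×washer + 2×TV box: volume 40, value 220
- 1×bicycle + 3×dining table + 1×washer + 2×TV box: volume 38, value 213
Best: $225.

$225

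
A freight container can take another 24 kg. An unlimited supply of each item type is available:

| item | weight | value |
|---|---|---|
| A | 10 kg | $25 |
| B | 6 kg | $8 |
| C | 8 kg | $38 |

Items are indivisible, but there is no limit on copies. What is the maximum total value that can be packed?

Best value-per-unit is C at 38/8, and filling with it alone uses weight 3×8=24. No mix of the others beats 3×38 = 114.

$114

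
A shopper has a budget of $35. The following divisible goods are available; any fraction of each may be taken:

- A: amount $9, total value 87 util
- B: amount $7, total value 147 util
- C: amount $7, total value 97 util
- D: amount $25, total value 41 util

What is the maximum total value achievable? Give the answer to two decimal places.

Take in order of value per unit:
- B (147/7 per unit): all 7 → value 147, running total 147.00
- C (97/7 per unit): all 7 → value 97, running total 244.00
- A (87/9 per unit): all 9 → value 87, running total 331.00
- D (41/25 per unit): 12 of 25 → value 12×41/25 = 19.6800, running total 350.68
Total 350.68.

350.68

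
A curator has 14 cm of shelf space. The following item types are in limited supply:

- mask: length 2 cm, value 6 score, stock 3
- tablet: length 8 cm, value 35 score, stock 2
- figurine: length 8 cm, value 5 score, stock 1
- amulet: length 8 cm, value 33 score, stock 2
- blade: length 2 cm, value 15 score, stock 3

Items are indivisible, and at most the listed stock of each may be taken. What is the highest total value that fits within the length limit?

80 score

Top feasible selections:
- 1×tablet + 3×blade: length 14, value 80
- 1×amulet + 3×blade: length 14, value 78
Best: 80 score.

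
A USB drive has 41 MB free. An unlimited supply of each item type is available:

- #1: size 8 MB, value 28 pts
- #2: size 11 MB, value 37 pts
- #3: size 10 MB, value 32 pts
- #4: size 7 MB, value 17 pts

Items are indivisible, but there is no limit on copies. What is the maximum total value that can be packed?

Best value-per-unit is #1 at 28/8, and filling with it alone uses size 5×8=40. No mix of the others beats 5×28 = 140.

140 pts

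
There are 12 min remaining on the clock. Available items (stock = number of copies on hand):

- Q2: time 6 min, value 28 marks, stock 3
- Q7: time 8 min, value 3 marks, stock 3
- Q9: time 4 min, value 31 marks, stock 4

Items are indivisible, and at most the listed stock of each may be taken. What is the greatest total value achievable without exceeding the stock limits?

93 marks

Top feasible selections:
- 3×Q9: time 12, value 93
- 2×Q9: time 8, value 62
- 1×Q2 + 1×Q9: time 10, value 59
- 2×Q2: time 12, value 56
Best: 93 marks.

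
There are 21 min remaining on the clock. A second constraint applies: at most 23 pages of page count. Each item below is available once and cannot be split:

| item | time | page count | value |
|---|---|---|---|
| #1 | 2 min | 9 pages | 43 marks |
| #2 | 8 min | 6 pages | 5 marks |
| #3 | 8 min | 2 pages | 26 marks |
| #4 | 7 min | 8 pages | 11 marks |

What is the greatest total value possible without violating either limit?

Feasible sets respecting both limits:
- #1+#3+#4: time 17, page count 19, value 80
- #1+#2+#3: time 18, page count 17, value 74
- #1+#3: time 10, page count 11, value 69
- #1+#2+#4: time 17, page count 23, value 59
Best: 80 marks.

80 marks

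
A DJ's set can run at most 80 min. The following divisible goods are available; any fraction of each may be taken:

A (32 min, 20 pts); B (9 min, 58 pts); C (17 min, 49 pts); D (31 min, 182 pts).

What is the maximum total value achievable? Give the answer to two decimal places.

303.38

Take in order of value per unit:
- B (58/9 per unit): all 9 → value 58, running total 58.00
- D (182/31 per unit): all 31 → value 182, running total 240.00
- C (49/17 per unit): all 17 → value 49, running total 289.00
- A (20/32 per unit): 23 of 32 → value 23×20/32 = 14.3750, running total 303.38
Total 303.38.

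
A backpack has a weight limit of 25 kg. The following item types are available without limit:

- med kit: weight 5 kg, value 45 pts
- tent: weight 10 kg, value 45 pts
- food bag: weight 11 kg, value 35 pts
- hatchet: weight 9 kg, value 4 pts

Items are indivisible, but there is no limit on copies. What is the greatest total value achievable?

Best value-per-unit is med kit at 45/5, and filling with it alone uses weight 5×5=25. No mix of the others beats 5×45 = 225.

225 pts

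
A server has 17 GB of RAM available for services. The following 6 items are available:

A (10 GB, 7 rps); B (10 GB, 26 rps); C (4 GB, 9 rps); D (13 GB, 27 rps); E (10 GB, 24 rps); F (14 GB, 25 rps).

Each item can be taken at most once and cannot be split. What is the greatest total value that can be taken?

36 rps

Check high-value combinations within 17 GB:
- C+D: memory 4+13=17, value 9+27=36
- B+C: memory 10+4=14, value 26+9=35
- C+E: memory 4+10=14, value 9+24=33
- D: memory 13, value 27
- B: memory 10, value 26
Best: 36 rps.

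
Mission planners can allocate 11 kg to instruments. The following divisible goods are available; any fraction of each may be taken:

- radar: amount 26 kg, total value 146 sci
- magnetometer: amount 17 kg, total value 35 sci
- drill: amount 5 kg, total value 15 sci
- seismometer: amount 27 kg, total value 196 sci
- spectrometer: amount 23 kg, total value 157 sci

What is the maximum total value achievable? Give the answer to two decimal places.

79.85

Take in order of value per unit:
- seismometer (196/27 per unit): 11 of 27 → value 11×196/27 = 79.8519, running total 79.85
Total 79.85.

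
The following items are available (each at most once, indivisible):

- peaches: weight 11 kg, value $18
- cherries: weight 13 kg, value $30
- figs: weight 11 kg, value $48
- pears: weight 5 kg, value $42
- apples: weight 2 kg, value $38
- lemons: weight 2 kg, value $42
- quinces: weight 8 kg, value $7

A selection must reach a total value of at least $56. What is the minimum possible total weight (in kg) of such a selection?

Subsets with value ≥ 56, sorted by total weight:
- apples+lemons: weight 4, value 80
- pears+lemons: weight 7, value 84
- pears+apples: weight 7, value 80
- pears+apples+lemons: weight 9, value 122
Minimum weight: 4 kg.

4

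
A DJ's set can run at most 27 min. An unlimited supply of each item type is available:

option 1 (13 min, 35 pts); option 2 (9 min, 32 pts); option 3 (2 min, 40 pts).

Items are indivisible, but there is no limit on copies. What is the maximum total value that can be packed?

Best value-per-unit is option 3 at 40/2, and filling with it alone uses duration 13×2=26. No mix of the others beats 13×40 = 520.

520 pts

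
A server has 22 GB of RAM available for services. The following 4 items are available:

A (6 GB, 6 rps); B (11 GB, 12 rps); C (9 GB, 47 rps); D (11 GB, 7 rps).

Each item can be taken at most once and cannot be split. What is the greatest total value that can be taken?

59 rps

This is a 0/1 knapsack; check combinations near the capacity.
- B+C: memory 11+9=20, value 12+47=59
- C+D: memory 9+11=20, value 47+7=54
- A+C: memory 6+9=15, value 6+47=53
Best: 59 rps.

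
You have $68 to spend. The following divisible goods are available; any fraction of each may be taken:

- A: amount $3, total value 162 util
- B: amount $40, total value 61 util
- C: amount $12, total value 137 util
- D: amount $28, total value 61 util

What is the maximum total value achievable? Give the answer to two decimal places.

Take in order of value per unit:
- A (162/3 per unit): all 3 → value 162, running total 162.00
- C (137/12 per unit): all 12 → value 137, running total 299.00
- D (61/28 per unit): all 28 → value 61, running total 360.00
- B (61/40 per unit): 25 of 40 → value 25×61/40 = 38.1250, running total 398.13
Total 398.13.

398.13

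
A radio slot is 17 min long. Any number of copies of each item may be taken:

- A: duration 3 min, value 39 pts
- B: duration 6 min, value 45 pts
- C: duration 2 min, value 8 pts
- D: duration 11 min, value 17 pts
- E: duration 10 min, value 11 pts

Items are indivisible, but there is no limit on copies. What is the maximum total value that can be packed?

Best value-per-unit is A at 39/3; filling with it alone gives 5×39 = 195.
Optimal mix: 5×A + 1×C → duration 17, value 203.

203 pts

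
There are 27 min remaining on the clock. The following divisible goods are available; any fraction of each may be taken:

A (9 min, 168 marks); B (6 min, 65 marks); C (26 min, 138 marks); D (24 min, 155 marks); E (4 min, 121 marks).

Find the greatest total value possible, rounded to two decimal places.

405.67

Take in order of value per unit:
- E (121/4 per unit): all 4 → value 121, running total 121.00
- A (168/9 per unit): all 9 → value 168, running total 289.00
- B (65/6 per unit): all 6 → value 65, running total 354.00
- D (155/24 per unit): 8 of 24 → value 8×155/24 = 51.6667, running total 405.67
Total 405.67.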